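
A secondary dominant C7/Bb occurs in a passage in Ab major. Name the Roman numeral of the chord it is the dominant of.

The chord is a dominant seventh chord on C.
A dominant resolves down a perfect fifth: C → F. In Ab major, F is scale degree 6, i.e. vi.

vi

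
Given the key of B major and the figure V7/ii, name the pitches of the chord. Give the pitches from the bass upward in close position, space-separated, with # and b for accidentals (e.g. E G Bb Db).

V7/ii is a secondary dominant — the dominant seventh of ii. ii in B major is C#, so the applied chord's root is G#, a perfect fifth above.
Building a dominant seventh chord on G# gives G#-B#-D#-F#.

G# B# D# F#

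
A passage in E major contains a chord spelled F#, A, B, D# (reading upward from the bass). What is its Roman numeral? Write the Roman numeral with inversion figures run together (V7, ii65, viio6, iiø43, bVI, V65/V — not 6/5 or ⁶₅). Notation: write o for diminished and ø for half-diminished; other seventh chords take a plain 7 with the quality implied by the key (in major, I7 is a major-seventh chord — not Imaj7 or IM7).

The pitches B-D#-F#-A form a dominant seventh chord rooted on B.
B is scale degree 5 in E major, and a dominant seventh chord on that degree is written V7.
With F# in the bass the chord is in second inversion, so the figured bass is 43.

V43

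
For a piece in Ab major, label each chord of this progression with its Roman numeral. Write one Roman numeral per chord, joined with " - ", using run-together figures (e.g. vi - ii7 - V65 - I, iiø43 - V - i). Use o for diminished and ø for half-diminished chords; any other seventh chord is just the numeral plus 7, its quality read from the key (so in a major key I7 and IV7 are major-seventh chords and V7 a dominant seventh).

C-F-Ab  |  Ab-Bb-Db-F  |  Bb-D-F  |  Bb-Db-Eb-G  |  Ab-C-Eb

vi64 - ii42 - V/V - V43 - I

C-F-Ab: minor triad on F = scale degree 6 → vi64.
Ab-Bb-Db-F: root Bb is the supertonic; minor seventh chord there is ii42.
Bb-D-F is the secondary dominant of V (major triad on Bb): V/V.
Bb-Db-Eb-G: root Eb is the dominant; dominant seventh chord there is V43.
Ab-C-Eb: root Ab is the tonic; major triad there is I.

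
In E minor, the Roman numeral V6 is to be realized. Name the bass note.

V in E minor has root B; the chord is B-D#-F#.
The figure 6 means first inversion — the third is in the bass.

D#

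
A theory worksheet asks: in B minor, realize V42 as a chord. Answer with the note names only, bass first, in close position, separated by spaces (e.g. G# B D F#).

E F# A# C#

In B minor, scale degree 5 is F#. The dominant is major (leading tone raised), so V is a dominant seventh chord.
Stacking thirds from F# gives F#-A#-C#-E.
With the 42 figure the chord is in third inversion; from the bass E upward in close position it reads E-F#-A#-C#.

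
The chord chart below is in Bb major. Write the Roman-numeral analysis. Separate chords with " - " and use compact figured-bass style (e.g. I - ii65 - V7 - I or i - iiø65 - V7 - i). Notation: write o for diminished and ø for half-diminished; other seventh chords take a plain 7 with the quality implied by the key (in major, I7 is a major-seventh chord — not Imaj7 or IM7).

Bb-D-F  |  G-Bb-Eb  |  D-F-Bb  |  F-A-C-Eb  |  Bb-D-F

I - IV6 - I6 - V7 - I

Bb-D-F: root Bb is the tonic; major triad there is I.
G-Bb-Eb: root Eb is the subdominant; major triad there is IV6.
D-F-Bb: root Bb is the tonic; major triad there is I6.
F-A-C-Eb: dominant seventh chord on F = scale degree 5 → V7.
Bb-D-F: major triad on Bb = scale degree 1 → I.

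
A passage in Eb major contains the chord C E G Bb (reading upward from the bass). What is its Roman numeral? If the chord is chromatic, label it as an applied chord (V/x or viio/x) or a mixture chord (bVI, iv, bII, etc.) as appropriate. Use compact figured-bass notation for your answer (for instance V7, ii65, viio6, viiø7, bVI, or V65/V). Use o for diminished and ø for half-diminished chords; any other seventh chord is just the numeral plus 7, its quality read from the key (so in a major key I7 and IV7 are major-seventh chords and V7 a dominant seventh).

V7/ii

Stacked in thirds the chord is C-E-G-Bb: a dominant seventh chord on C.
C is not a diatonic chord root with this quality in Eb major, but it lies a perfect fifth above F (ii), so the chord functions as an applied dominant of ii.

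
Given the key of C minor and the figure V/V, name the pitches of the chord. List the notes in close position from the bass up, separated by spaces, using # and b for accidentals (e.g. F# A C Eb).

D F# A

The slash means an applied dominant: we want the dominant of V. In C minor, V is G major, and its dominant is built on D.
Building a major triad on D gives D-F#-A.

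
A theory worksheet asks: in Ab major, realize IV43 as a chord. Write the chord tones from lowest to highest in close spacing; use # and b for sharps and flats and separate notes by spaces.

The numeral's case and figure indicate a major seventh chord. In Ab major its root, the subdominant, is Db.
That chord is spelled Db-F-Ab-C.
With the 43 figure the chord is in second inversion; from the bass Ab upward in close position it reads Ab-C-Db-F.

Ab C Db F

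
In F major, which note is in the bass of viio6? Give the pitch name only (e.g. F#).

viio in F major has root E; the chord is E-G-Bb.
The figure 6 means first inversion — the third is in the bass.

G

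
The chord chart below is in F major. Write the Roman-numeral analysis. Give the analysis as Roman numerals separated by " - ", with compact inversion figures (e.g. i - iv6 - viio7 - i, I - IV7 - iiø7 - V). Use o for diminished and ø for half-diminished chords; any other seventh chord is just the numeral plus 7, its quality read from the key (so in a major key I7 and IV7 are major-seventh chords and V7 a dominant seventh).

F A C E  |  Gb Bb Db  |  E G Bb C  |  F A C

F-A-C-E has root F, degree 1 in F major, so I7.
Gb-Bb-Db: major triad on Gb — chromatic; Gb is the lowered second degree, so this is the Neapolitan chord, bII.
E-G-Bb-C: root C is the dominant; dominant seventh chord there is V65.
F-A-C has root F, degree 1 in F major, so I.

I7 - bII - V65 - I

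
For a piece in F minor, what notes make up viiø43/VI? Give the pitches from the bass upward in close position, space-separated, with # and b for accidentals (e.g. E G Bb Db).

The slash marks an applied leading-tone chord: viio of VI. In F minor, VI is Db, so the leading tone to it is C, a half step below.
Building a half-diminished seventh chord on C gives C-Eb-Gb-Bb.
With the 43 figure the chord is in second inversion; from the bass Gb upward in close position it reads Gb-Bb-C-Eb.

Gb Bb C Eb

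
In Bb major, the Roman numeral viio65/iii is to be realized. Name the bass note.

E

The applied chord viio65/iii is rooted on C#: C#-E-G-Bb.
The figure 65 means first inversion — the third is in the bass.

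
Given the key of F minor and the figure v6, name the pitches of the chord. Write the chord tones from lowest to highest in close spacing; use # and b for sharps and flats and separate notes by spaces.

Eb G C

The numeral's case and figure indicate a minor triad. In F minor its root, the fifth degree, is C.
That chord is spelled C-Eb-G.
The figured bass 6 indicates first inversion, placing the third (Eb) in the bass: Eb-G-C.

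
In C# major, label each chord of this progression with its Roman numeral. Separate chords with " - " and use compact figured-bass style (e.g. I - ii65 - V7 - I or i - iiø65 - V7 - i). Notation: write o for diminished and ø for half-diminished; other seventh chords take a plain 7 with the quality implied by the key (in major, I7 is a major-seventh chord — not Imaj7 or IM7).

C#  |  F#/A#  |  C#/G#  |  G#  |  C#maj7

I - IV6 - I64 - V - I7

C# has root C#, degree 1 in C# major, so I.
F#/A#: major triad on F# = scale degree 4 → IV6.
C#/G#: root C# is the tonic; major triad there is I64.
G# has root G#, degree 5 in C# major, so V.
C#maj7: major seventh chord on C# = scale degree 1 → I7.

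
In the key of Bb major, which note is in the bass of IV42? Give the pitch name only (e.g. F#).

IV in Bb major has root Eb; the chord is Eb-G-Bb-D.
The figure 42 means third inversion — the seventh is in the bass.

D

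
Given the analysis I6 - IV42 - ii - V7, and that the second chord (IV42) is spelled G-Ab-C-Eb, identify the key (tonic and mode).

Eb major

The anchor chord is a major seventh chord on Ab, labeled IV42.
If Ab is scale degree 4 and the mode makes that degree carry a major seventh chord, the tonic is Eb and the mode is major.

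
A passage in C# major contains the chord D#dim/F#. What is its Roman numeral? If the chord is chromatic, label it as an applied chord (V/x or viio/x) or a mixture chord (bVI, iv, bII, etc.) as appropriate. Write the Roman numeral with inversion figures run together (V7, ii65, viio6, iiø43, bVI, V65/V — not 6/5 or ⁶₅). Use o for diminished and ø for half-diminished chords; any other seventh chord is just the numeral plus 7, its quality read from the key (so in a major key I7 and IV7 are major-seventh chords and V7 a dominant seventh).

iio6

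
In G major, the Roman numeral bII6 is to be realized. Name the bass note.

C

bII in G major has root Ab; the chord is Ab-C-Eb.
The figure 6 means first inversion — the third is in the bass.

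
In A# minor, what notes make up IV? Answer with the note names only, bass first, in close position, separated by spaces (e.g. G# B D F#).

D# F## A#

IV is the major subdominant, borrowed from the parallel major. In A# minor that root is D#.
So the chord is D#-F##-A#.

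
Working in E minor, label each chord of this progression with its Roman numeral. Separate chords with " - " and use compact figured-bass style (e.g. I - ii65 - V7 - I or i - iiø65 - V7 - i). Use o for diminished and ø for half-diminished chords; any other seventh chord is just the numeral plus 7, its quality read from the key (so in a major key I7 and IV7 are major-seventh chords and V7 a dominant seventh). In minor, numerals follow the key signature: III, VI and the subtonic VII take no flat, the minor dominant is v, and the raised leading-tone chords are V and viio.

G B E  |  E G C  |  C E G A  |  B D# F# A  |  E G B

i6 - VI6 - iv65 - V7 - i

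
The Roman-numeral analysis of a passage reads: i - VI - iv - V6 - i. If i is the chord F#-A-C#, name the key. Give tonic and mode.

i is given as F#-A-C# — a minor triad with root F#.
If F# is scale degree 1 and the mode makes that degree carry a minor triad, the tonic is F# and the mode is minor.

F# minor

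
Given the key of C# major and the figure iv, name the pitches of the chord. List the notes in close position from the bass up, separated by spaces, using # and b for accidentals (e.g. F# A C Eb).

F# A C#

iv is the minor subdominant, borrowed from the parallel minor. In C# major that root is F#.
So the chord is F#-A-C#, a minor triad.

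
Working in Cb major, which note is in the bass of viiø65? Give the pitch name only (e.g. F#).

Db

viiø in Cb major has root Bb; the chord is Bb-Db-Fb-Ab.
The figure 65 means first inversion — the third is in the bass.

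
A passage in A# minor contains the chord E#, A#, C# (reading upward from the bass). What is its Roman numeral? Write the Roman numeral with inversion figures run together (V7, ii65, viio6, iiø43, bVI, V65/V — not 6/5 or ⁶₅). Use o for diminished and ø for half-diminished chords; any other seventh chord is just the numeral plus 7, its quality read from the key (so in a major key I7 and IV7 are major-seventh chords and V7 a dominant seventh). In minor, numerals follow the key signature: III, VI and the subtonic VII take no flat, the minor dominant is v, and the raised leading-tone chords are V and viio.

i64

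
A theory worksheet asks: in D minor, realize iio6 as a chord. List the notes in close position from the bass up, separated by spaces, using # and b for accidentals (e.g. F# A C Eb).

The numeral's case and figure indicate a diminished triad. In D minor its root, the supertonic, is E.
That chord is spelled E-G-Bb.
The figured bass 6 indicates first inversion, placing the third (G) in the bass: G-Bb-E.

G Bb E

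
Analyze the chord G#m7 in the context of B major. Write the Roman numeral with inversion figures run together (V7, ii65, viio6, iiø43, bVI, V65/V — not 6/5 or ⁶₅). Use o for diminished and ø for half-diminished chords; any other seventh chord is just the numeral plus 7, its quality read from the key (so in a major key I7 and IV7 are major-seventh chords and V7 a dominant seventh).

vi7

The pitches G#-B-D#-F# form a minor seventh chord rooted on G#.
G# is scale degree 6 in B major, and a minor seventh chord on that degree is written vi7.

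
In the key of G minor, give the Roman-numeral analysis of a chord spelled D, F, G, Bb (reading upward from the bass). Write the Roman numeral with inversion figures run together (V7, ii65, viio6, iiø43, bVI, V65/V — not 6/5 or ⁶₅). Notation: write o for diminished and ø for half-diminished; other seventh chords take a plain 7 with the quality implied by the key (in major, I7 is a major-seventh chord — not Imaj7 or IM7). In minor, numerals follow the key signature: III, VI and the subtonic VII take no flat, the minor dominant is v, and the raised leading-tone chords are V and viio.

i43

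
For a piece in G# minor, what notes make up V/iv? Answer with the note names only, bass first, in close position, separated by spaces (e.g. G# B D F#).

The slash means an applied dominant: we want the dominant of iv. In G# minor, iv is C# minor, and its dominant is built on G#.
Building a major triad on G# gives G#-B#-D#.

G# B# D#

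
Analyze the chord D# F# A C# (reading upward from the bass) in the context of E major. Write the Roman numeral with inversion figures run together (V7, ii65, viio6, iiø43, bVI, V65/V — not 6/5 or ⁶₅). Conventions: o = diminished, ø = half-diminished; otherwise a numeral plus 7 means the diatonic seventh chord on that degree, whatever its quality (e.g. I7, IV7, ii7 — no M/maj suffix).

viiø7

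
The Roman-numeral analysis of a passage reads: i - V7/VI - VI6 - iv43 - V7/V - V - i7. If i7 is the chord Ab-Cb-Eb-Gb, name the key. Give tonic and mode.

Ab minor

i7 is given as Ab-Cb-Eb-Gb — a minor seventh chord with root Ab.
If Ab is scale degree 1 and the mode makes that degree carry a minor seventh chord, the tonic is Ab and the mode is minor.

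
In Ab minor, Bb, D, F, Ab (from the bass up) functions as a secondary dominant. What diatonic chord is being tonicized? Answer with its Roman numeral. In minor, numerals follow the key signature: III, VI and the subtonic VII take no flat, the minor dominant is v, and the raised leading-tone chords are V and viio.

V

The chord is a dominant seventh chord on Bb.
A dominant resolves down a perfect fifth: Bb → Eb. In Ab minor, Eb is scale degree 5, i.e. V.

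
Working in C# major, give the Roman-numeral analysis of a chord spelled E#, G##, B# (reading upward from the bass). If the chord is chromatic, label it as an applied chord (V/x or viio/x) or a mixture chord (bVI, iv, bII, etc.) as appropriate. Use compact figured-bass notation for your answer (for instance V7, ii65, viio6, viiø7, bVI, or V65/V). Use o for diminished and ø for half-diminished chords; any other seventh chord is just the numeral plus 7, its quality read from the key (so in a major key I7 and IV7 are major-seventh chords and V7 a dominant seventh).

V/vi

The pitches E#-G##-B# form a major triad rooted on E#.
E# is not a diatonic chord root with this quality in C# major, but it lies a perfect fifth above A# (vi), so the chord functions as an applied dominant of vi.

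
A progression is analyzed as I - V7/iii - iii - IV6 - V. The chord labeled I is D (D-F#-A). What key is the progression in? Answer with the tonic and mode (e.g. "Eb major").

D major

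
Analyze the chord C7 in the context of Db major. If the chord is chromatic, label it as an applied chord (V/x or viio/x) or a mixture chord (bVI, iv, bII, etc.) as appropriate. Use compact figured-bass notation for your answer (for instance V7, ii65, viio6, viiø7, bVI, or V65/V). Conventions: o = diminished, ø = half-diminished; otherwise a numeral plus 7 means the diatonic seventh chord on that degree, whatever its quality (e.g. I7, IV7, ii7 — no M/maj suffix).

V7/iii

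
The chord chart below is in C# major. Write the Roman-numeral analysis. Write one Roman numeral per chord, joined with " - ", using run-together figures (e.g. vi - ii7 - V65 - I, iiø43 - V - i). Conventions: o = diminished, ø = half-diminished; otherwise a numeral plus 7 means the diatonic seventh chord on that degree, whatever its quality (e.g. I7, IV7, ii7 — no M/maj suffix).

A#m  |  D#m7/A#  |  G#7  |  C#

vi - ii43 - V7 - I

A#m: minor triad on A# = scale degree 6 → vi.
D#m7/A#: minor seventh chord on D# = scale degree 2 → ii43.
G#7: root G# is the dominant; dominant seventh chord there is V7.
C#: major triad on C# = scale degree 1 → I.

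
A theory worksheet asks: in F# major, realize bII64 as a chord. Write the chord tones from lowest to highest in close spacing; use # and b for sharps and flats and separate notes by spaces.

bII64 is the Neapolitan chord — a major triad on the lowered second degree. In F# major that root is G.
So the chord is G-B-D.
With the 64 figure the chord is in second inversion; from the bass D upward in close position it reads D-G-B.

D G B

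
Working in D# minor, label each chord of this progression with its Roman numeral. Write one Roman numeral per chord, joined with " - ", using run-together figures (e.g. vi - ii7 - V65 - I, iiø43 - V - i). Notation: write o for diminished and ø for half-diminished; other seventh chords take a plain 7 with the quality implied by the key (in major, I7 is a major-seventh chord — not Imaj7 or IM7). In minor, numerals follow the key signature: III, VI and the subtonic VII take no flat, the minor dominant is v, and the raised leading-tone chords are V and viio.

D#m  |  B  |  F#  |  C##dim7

i - VI - III - viio7

D#m: root D# is the tonic; minor triad there is i.
B has root B, degree 6 in D# minor, so VI.
F# has root F#, degree 3 in D# minor, so III.
C##dim7: root C## is the leading tone; fully diminished seventh chord there is viio7.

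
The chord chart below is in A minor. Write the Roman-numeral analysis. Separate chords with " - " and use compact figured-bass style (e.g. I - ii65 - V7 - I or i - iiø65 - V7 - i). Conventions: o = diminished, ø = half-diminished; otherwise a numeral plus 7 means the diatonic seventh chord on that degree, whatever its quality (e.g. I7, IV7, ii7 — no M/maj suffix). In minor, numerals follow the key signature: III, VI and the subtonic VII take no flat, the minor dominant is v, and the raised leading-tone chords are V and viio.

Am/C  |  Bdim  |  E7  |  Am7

i6 - iio - V7 - i7

Am/C has root A, degree 1 in A minor, so i6.
Bdim has root B, degree 2 in A minor, so iio.
E7 has root E, degree 5 in A minor, so V7.
Am7: root A is the tonic; minor seventh chord there is i7.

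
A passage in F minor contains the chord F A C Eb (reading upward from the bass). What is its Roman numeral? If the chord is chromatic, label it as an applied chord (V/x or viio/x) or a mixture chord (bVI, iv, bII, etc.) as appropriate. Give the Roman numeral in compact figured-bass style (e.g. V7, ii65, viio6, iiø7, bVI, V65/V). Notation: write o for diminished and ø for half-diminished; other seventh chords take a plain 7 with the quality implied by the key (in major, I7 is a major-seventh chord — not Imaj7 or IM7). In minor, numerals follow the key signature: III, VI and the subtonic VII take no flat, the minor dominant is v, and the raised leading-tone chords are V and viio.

Stacked in thirds the chord is F-A-C-Eb: a dominant seventh chord on F.
F is not a diatonic chord root with this quality in F minor, but it lies a perfect fifth above Bb (iv), so the chord functions as an applied dominant of iv.

V7/iv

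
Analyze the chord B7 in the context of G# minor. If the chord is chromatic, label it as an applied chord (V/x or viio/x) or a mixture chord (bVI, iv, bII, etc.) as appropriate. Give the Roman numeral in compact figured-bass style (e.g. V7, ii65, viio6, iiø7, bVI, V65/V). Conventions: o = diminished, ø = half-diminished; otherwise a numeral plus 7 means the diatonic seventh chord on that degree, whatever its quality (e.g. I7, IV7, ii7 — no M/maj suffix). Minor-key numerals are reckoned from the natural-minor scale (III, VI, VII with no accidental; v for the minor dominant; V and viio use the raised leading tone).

Stacked in thirds the chord is B-D#-F#-A: a dominant seventh chord on B.
B is not a diatonic chord root with this quality in G# minor, but it lies a perfect fifth above E (VI), so the chord functions as an applied dominant of VI.

V7/VI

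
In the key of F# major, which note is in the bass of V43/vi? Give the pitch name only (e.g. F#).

E#

The applied chord V43/vi is rooted on A#: A#-C##-E#-G#.
The figure 43 means second inversion — the fifth is in the bass.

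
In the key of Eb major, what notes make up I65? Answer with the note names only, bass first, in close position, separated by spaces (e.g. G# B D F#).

G Bb D Eb

The numeral's case and figure indicate a major seventh chord. In Eb major its root, scale degree 1, is Eb.
That chord is spelled Eb-G-Bb-D.
With the 65 figure the chord is in first inversion; from the bass G upward in close position it reads G-Bb-D-Eb.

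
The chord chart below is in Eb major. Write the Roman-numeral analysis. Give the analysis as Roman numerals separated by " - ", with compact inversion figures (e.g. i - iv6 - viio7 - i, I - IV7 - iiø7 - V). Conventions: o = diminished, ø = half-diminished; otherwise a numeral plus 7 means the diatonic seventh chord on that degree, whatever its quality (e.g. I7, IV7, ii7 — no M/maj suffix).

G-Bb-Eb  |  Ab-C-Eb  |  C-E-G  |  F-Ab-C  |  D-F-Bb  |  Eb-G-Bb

I6 - IV - V/ii - ii - V6 - I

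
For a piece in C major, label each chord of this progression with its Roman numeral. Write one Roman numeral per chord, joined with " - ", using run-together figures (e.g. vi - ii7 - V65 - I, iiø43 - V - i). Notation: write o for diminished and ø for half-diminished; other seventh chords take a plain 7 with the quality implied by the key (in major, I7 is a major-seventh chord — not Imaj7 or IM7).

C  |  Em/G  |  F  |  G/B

I - iii6 - IV - V6

C: major triad on C = scale degree 1 → I.
Em/G has root E, degree 3 in C major, so iii6.
F has root F, degree 4 in C major, so IV.
G/B has root G, degree 5 in C major, so V6.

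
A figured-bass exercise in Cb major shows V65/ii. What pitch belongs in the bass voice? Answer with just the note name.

C

The applied chord V65/ii is rooted on Ab: Ab-C-Eb-Gb.
The figure 65 means first inversion — the third is in the bass.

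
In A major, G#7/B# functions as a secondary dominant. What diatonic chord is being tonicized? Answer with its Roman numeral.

iii

The chord is a dominant seventh chord on G#.
A dominant resolves down a perfect fifth: G# → C#. In A major, C# is scale degree 3, i.e. iii.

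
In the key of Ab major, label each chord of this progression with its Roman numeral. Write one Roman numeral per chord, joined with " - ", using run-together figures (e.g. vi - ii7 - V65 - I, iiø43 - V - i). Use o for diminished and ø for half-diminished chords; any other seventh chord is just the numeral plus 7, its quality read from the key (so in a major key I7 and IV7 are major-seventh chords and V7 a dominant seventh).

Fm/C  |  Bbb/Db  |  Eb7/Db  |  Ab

Fm/C has root F, degree 6 in Ab major, so vi64.
Bbb/Db: major triad on Bbb — chromatic; Bbb is the lowered second degree, so this is the Neapolitan sixth, bII6 (third, Db, in the bass — hence the 6).
Eb7/Db: root Eb is the dominant; dominant seventh chord there is V42.
Ab: major triad on Ab = scale degree 1 → I.

vi64 - bII6 - V42 - I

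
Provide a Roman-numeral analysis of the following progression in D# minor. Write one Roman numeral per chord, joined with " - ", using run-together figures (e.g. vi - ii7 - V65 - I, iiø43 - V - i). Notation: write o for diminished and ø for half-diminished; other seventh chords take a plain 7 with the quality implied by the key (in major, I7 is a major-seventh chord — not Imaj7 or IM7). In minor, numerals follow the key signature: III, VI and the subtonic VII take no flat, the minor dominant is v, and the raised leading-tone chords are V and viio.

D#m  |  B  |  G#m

i - VI - iv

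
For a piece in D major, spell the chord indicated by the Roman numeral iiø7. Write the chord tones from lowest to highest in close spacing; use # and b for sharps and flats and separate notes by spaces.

Scale degree 2 in D major is E; here the chord built on it is altered to a half-diminished seventh chord. iiø7 is the half-diminished supertonic seventh, borrowed from the parallel minor.
So the chord is E-G-Bb-D, a half-diminished seventh chord.

E G Bb D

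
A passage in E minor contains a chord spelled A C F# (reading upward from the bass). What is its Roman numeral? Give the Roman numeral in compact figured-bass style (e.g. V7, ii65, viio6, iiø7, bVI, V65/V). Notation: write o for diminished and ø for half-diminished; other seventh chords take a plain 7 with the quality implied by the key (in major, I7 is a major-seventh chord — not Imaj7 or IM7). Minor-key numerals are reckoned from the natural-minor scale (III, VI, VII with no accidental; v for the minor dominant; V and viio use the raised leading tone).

iio6

The pitches F#-A-C form a diminished triad rooted on F#.
F# is scale degree 2 in E minor, and a diminished triad on that degree is written iio.
With A in the bass the chord is in first inversion, so the figured bass is 6.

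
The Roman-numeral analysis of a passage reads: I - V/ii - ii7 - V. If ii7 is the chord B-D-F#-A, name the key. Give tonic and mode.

A major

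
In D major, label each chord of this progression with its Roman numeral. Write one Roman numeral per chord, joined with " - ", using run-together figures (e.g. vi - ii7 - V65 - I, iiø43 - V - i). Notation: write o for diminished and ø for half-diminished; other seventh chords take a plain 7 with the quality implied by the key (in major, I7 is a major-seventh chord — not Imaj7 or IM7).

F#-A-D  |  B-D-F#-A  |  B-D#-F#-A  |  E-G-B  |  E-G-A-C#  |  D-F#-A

I6 - vi7 - V7/ii - ii - V43 - I

F#-A-D: major triad on D = scale degree 1 → I6.
B-D-F#-A has root B, degree 6 in D major, so vi7.
B-D#-F#-A: a dominant seventh chord on B, the applied dominant of ii → V7/ii.
E-G-B has root E, degree 2 in D major, so ii.
E-G-A-C#: root A is the dominant; dominant seventh chord there is V43.
D-F#-A: root D is the tonic; major triad there is I.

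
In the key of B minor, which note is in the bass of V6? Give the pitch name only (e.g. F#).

A#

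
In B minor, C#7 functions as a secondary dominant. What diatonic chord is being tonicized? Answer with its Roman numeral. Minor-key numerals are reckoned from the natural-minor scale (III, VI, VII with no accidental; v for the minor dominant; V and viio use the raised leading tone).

V

The chord is a dominant seventh chord on C#.
A dominant resolves down a perfect fifth: C# → F#. In B minor, F# is scale degree 5, i.e. V.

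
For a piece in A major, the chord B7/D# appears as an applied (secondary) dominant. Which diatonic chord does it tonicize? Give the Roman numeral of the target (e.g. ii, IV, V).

The chord is a dominant seventh chord on B.
A dominant resolves down a perfect fifth: B → E. In A major, E is scale degree 5, i.e. V.

V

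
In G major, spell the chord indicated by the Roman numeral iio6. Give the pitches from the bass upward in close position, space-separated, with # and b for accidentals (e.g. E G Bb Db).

iio6 is the diminished supertonic triad, borrowed from the parallel minor. In G major that root is A.
So the chord is A-C-Eb.
With the 6 figure the chord is in first inversion; from the bass C upward in close position it reads C-Eb-A.

C Eb A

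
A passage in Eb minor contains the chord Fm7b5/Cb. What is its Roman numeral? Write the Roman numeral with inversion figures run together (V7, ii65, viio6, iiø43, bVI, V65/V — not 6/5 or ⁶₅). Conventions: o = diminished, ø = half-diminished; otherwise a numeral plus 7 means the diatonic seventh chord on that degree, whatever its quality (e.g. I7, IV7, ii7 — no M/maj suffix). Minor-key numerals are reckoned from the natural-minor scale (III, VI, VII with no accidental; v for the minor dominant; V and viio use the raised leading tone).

iiø43

The pitches F-Ab-Cb-Eb form a half-diminished seventh chord rooted on F.
F is scale degree 2 in Eb minor, and a half-diminished seventh chord on that degree is written iiø7.
With Cb in the bass the chord is in second inversion, so the figured bass is 43.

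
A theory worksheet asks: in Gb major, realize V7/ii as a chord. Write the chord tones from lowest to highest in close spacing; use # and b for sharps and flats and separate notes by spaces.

The slash means an applied dominant: we want the dominant of ii. In Gb major, ii is Ab minor, and its dominant is built on Eb.
Building a dominant seventh chord on Eb gives Eb-G-Bb-Db.

Eb G Bb Db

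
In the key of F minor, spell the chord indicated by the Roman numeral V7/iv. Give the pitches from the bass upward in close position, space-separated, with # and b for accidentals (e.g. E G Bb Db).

The slash means an applied dominant: we want the dominant of iv. In F minor, iv is Bb minor, and its dominant is built on F.
Building a dominant seventh chord on F gives F-A-C-Eb.

F A C Eb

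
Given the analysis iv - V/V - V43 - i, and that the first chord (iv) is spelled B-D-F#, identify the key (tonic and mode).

F# minor

The anchor chord is a minor triad on B, labeled iv.
If B is scale degree 4 and the mode makes that degree carry a minor triad, the tonic is F# and the mode is minor.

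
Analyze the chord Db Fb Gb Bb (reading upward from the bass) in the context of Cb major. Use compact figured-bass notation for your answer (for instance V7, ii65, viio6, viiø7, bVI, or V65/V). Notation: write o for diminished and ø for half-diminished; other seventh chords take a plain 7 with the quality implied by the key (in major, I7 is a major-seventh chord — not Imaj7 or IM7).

V43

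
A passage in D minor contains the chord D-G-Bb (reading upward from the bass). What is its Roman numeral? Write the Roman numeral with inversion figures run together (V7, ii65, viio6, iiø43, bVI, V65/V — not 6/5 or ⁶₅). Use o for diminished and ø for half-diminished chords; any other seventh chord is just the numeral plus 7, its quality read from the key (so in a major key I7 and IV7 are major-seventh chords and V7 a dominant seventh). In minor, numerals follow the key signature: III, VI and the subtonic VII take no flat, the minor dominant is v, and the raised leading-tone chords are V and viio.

iv64

The pitches G-Bb-D form a minor triad rooted on G.
G is scale degree 4 in D minor, and a minor triad on that degree is written iv.
With D in the bass the chord is in second inversion, so the figured bass is 64.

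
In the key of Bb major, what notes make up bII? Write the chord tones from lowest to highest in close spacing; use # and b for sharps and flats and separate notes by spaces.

Cb Eb Gb

bII is the Neapolitan chord — a major triad on the lowered second degree. In Bb major that root is Cb.
So the chord is Cb-Eb-Gb, a major triad.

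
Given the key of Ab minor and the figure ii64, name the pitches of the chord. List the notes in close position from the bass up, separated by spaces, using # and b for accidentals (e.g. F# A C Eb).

F Bb Db

ii64 is the minor supertonic, borrowed from the parallel major (the Dorian ii). In Ab minor that root is Bb.
So the chord is Bb-Db-F, a minor triad.
The figured bass 64 indicates second inversion, placing the fifth (F) in the bass: F-Bb-Db.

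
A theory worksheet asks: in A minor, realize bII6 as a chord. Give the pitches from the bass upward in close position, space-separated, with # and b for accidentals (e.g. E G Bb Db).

bII6 is the Neapolitan sixth — a major triad on the lowered second degree, here in its customary first inversion. In A minor that root is Bb.
So the chord is Bb-D-F, a major triad.
The figured bass 6 indicates first inversion, placing the third (D) in the bass: D-F-Bb.

D F Bb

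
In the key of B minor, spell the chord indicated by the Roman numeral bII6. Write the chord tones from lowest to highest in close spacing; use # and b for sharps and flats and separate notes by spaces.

E G C

bII6 is the Neapolitan sixth — a major triad on the lowered second degree, here in its customary first inversion. In B minor that root is C.
So the chord is C-E-G.
With the 6 figure the chord is in first inversion; from the bass E upward in close position it reads E-G-C.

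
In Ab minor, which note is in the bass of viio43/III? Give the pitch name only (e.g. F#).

Fb

The applied chord viio43/III is rooted on Bb: Bb-Db-Fb-Abb.
The figure 43 means second inversion — the fifth is in the bass.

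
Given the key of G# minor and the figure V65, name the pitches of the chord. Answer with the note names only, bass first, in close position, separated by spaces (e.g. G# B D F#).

In G# minor, the fifth degree is D#. The dominant is major (leading tone raised), so V is a dominant seventh chord.
That chord is spelled D#-F##-A#-C#.
The figured bass 65 indicates first inversion, placing the third (F##) in the bass: F##-A#-C#-D#.

F## A# C# D#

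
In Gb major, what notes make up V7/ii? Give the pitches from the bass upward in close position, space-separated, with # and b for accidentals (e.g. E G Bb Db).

Eb G Bb Db

The slash means an applied dominant: we want the dominant of ii. In Gb major, ii is Ab minor, and its dominant is built on Eb.
Building a dominant seventh chord on Eb gives Eb-G-Bb-Db.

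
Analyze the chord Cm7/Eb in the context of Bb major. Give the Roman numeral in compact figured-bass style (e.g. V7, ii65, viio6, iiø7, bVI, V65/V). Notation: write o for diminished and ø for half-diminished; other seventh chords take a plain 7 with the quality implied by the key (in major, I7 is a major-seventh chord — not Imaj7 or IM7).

Stacked in thirds the chord is C-Eb-G-Bb: a minor seventh chord on C.
C is scale degree 2 in Bb major, and a minor seventh chord on that degree is written ii7.
With Eb in the bass the chord is in first inversion, so the figured bass is 65.

ii65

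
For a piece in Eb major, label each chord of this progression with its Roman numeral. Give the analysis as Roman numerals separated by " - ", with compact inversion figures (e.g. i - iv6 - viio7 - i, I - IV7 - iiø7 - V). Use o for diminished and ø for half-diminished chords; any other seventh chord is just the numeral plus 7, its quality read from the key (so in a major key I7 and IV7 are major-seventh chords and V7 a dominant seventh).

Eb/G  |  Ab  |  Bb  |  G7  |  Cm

Eb/G has root Eb, degree 1 in Eb major, so I6.
Ab has root Ab, degree 4 in Eb major, so IV.
Bb: root Bb is the dominant; major triad there is V.
G7: a dominant seventh chord on G, the applied dominant of vi → V7/vi.
Cm: root C is the submediant; minor triad there is vi.

I6 - IV - V - V7/vi - vi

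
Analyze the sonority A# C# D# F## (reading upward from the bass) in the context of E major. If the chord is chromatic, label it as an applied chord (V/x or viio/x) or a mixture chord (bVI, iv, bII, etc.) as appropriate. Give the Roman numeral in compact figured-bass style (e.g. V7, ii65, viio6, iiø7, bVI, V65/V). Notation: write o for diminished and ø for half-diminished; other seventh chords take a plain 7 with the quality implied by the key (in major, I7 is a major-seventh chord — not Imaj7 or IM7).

Stacked in thirds the chord is D#-F##-A#-C#: a dominant seventh chord on D#.
D# is not a diatonic chord root with this quality in E major, but it lies a perfect fifth above G# (iii), so the chord functions as an applied dominant of iii.
With A# in the bass the chord is in second inversion, so the figured bass is 43.

V43/iii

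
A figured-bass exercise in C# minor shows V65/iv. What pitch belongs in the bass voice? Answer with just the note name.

E#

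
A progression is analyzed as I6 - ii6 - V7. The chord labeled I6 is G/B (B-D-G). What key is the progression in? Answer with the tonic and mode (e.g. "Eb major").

The chord G/B is a major triad rooted on G; its label is I6.
If G is scale degree 1 and the mode makes that degree carry a major triad, the tonic is G and the mode is major.

G major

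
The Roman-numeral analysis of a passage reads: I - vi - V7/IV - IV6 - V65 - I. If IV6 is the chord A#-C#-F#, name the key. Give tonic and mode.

C# major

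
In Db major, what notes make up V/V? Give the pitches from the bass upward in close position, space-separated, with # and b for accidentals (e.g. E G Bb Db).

V/V is a secondary dominant — the dominant triad of V. V in Db major is Ab, so the applied chord's root is Eb, a perfect fifth above.
Building a major triad on Eb gives Eb-G-Bb.

Eb G Bb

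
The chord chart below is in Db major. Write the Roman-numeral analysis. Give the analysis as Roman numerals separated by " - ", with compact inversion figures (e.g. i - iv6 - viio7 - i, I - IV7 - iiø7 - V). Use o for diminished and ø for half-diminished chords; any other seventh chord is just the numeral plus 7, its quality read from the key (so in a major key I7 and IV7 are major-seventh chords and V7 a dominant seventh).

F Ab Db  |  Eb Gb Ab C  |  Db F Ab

I6 - V43 - I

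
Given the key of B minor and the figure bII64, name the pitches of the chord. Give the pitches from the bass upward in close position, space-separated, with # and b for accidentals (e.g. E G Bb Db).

G C E

bII64 is the Neapolitan chord — a major triad on the lowered second degree. In B minor that root is C.
So the chord is C-E-G.
With the 64 figure the chord is in second inversion; from the bass G upward in close position it reads G-C-E.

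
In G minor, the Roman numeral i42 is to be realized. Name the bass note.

F

i in G minor has root G; the chord is G-Bb-D-F.
The figure 42 means third inversion — the seventh is in the bass.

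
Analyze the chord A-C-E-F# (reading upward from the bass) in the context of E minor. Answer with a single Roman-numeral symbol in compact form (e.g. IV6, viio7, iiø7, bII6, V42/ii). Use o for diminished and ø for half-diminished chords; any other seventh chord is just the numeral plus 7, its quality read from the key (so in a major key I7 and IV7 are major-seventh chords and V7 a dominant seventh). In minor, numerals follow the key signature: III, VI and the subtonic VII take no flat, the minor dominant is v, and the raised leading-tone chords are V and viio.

iiø65

The pitches F#-A-C-E form a half-diminished seventh chord rooted on F#.
In E minor, F# is the supertonic; the diatonic half-diminished seventh chord there is iiø7.
With A in the bass the chord is in first inversion, so the figured bass is 65.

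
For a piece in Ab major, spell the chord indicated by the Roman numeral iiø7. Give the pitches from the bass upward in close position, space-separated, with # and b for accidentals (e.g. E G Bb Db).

Bb Db Fb Ab

Scale degree 2 in Ab major is Bb; here the chord built on it is altered to a half-diminished seventh chord. iiø7 is the half-diminished supertonic seventh, borrowed from the parallel minor.
So the chord is Bb-Db-Fb-Ab, a half-diminished seventh chord.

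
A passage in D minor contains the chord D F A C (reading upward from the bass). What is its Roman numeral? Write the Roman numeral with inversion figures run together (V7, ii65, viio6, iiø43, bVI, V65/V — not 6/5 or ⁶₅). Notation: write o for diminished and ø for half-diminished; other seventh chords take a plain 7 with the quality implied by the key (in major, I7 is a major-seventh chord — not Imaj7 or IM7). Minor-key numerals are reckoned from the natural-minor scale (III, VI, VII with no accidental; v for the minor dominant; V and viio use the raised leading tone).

i7

Stacked in thirds the chord is D-F-A-C: a minor seventh chord on D.
In D minor, D is the tonic; the diatonic minor seventh chord there is i7.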